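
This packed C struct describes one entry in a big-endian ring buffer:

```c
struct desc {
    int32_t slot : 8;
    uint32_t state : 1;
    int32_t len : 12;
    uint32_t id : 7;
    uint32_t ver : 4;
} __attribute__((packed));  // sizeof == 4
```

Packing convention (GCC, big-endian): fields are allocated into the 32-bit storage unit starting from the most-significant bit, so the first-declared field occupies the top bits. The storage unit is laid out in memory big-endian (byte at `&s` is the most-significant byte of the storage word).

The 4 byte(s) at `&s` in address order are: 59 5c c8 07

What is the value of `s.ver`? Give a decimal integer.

7

[0]=0x59 [1]=0x5c [2]=0xc8 [3]=0x07 (big-endian) → word 0x595cc807
slot:8 @ bit 24 → (0x595cc807>>24)&0xff = 0x59
state:1 @ bit 23 → (0x595cc807>>23)&0x1 = 0x0
len:12 @ bit 11 → (0x595cc807>>11)&0xfff = 0xb99
id:7 @ bit 4 → (0x595cc807>>4)&0x7f = 0x0
ver:4 @ bit 0 → (0x595cc807>>0)&0xf = 0x7  ←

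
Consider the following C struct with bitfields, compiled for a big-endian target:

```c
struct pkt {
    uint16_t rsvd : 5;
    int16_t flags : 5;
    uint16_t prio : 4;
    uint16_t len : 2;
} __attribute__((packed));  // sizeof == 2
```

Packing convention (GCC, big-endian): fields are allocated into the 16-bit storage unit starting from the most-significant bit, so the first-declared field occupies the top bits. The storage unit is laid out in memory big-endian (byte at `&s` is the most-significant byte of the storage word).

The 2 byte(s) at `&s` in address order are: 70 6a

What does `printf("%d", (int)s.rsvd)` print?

[0]=0x70 [1]=0x6a (big-endian) → word 0x706a
rsvd [11+:5] = (word>>11) & 0x1f = 14  ←
flags [6+:5] = (word>>6) & 0x1f = 1
prio [2+:4] = (word>>2) & 0xf = 10
len [0+:2] = (word>>0) & 0x3 = 2

14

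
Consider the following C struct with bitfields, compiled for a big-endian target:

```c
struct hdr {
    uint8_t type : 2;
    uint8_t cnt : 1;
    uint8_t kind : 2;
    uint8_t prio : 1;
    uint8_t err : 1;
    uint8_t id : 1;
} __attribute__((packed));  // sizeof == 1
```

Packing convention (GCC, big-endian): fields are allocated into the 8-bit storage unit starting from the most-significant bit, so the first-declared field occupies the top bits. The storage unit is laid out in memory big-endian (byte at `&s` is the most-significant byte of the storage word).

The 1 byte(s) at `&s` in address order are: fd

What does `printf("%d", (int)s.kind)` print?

[0]=0xfd (big-endian) → word 0xfd
type [6+:2] = (word>>6) & 0x3 = 3
cnt [5+:1] = (word>>5) & 0x1 = 1
kind [3+:2] = (word>>3) & 0x3 = 3  ←
prio [2+:1] = (word>>2) & 0x1 = 1
err [1+:1] = (word>>1) & 0x1 = 0
id [0+:1] = (word>>0) & 0x1 = 1

3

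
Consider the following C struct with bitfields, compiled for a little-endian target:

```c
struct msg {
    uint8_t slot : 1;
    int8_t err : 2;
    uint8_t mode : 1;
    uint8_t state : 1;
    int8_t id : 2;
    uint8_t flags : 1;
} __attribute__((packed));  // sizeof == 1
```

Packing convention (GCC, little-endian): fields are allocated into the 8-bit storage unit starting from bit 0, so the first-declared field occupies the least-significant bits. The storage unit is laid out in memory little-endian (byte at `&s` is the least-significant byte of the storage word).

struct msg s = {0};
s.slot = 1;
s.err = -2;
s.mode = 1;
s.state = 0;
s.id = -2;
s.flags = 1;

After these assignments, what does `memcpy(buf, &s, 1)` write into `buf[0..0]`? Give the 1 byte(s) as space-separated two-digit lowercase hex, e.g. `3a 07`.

cd

slot:1 = 1 → 0x1 << 0 → word 0x01
err:2 = -2 → 0x2 << 1 → word 0x05
mode:1 = 1 → 0x1 << 3 → word 0x0d
state:1 = 0 → 0x0 << 4 → word 0x0d
id:2 = -2 → 0x2 << 5 → word 0x4d
flags:1 = 1 → 0x1 << 7 → word 0xcd
word = 0xcd → little-endian bytes:
  [0]=0xcd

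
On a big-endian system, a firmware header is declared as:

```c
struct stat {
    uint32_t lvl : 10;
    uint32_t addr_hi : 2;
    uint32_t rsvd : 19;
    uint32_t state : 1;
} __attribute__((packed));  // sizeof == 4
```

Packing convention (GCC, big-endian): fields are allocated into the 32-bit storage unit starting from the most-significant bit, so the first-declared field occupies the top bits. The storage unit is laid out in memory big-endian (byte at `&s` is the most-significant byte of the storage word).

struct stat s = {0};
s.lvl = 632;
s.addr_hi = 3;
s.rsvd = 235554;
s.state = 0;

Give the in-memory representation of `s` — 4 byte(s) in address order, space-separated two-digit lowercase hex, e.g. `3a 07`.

lvl (10b) val=632 bits=0x278 at bit 22: 0x9e000000
addr_hi (2b) val=3 bits=0x3 at bit 20: 0x9e300000
rsvd (19b) val=235554 bits=0x39822 at bit 1: 0x9e373044
state (1b) val=0 bits=0x0 at bit 0: 0x9e373044
word = 0x9e373044 → big-endian bytes:
  [0]=0x9e  [1]=0x37  [2]=0x30  [3]=0x44

9e 37 30 44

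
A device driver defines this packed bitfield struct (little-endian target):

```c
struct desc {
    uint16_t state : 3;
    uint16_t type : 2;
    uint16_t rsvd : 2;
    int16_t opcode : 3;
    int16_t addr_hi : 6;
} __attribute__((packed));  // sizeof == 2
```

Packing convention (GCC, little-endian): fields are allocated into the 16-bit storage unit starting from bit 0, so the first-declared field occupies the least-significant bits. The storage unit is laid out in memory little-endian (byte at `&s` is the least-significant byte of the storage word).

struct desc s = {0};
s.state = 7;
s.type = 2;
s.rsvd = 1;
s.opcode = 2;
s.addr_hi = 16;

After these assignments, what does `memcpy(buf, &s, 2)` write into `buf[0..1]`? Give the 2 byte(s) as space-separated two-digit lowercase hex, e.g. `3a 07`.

37 41

state (3b) val=7 bits=0x7 at bit 0: 0x0007
type (2b) val=2 bits=0x2 at bit 3: 0x0017
rsvd (2b) val=1 bits=0x1 at bit 5: 0x0037
opcode (3b) val=2 bits=0x2 at bit 7: 0x0137
addr_hi (6b) val=16 bits=0x10 at bit 10: 0x4137
word = 0x4137 → little-endian bytes:
  [0]=0x37  [1]=0x41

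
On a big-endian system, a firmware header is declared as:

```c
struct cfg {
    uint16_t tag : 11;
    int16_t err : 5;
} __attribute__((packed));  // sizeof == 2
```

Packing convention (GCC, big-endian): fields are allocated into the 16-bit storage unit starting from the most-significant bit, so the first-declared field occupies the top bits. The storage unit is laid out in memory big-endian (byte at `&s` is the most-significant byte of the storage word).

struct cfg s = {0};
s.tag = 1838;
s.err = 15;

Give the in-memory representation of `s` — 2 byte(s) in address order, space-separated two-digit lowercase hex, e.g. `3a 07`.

e5 cf

tag:11 = 1838 → 0x72e << 5 → word 0xe5c0
err:5 = 15 → 0xf << 0 → word 0xe5cf
word = 0xe5cf → big-endian bytes:
  [0]=0xe5  [1]=0xcf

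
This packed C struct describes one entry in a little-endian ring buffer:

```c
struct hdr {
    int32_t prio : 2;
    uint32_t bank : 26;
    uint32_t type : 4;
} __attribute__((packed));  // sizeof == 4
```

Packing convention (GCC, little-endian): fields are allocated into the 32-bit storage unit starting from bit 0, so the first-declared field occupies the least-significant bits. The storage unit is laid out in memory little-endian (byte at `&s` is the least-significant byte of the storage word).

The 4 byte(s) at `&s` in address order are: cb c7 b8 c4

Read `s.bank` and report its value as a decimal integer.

19804658

[0]=0xcb [1]=0xc7 [2]=0xb8 [3]=0xc4 (little-endian) → word 0xc4b8c7cb
prio [0+:2] = (word>>0) & 0x3 = 3
bank [2+:26] = (word>>2) & 0x3ffffff = 19804658  ←
type [28+:4] = (word>>28) & 0xf = 12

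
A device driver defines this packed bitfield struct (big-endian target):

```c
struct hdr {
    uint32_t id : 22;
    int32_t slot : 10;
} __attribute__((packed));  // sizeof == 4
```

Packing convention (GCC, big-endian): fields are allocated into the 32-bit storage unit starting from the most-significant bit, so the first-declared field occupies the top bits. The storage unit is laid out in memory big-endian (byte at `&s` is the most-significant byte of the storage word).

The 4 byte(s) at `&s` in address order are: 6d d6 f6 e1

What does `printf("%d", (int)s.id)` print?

[0]=0x6d [1]=0xd6 [2]=0xf6 [3]=0xe1 (big-endian) → word 0x6dd6f6e1
id:22 @ bit 10 → (0x6dd6f6e1>>10)&0x3fffff = 0x1b75bd  ←
slot:10 @ bit 0 → (0x6dd6f6e1>>0)&0x3ff = 0x2e1

1799613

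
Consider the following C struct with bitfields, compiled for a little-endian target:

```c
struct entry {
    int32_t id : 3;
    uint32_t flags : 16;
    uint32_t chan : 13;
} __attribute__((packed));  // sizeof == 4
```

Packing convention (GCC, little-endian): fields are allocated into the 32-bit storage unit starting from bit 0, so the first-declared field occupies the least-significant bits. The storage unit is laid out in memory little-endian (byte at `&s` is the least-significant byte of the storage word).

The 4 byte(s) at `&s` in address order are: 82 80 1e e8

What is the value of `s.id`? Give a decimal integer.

[0]=0x82 [1]=0x80 [2]=0x1e [3]=0xe8 (little-endian) → word 0xe81e8082
id [0+:3] = (word>>0) & 0x7 = 2  ←
flags [3+:16] = (word>>3) & 0xffff = 53264
chan [19+:13] = (word>>19) & 0x1fff = 7427
id signed 3b, MSB=0: value = 2

2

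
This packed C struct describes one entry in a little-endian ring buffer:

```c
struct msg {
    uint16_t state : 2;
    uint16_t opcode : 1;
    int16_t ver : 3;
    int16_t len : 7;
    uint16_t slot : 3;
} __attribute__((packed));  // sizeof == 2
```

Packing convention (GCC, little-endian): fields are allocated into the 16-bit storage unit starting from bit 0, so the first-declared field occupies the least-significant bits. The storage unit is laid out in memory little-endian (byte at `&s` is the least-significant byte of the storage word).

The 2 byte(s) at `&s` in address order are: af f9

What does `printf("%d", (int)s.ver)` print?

-3

[0]=0xaf [1]=0xf9 (little-endian) → word 0xf9af
state:2 @ bit 0 → (0xf9af>>0)&0x3 = 0x3
opcode:1 @ bit 2 → (0xf9af>>2)&0x1 = 0x1
ver:3 @ bit 3 → (0xf9af>>3)&0x7 = 0x5  ←
len:7 @ bit 6 → (0xf9af>>6)&0x7f = 0x66
slot:3 @ bit 13 → (0xf9af>>13)&0x7 = 0x7
ver signed 3b, MSB=1: 5 - 8 = -3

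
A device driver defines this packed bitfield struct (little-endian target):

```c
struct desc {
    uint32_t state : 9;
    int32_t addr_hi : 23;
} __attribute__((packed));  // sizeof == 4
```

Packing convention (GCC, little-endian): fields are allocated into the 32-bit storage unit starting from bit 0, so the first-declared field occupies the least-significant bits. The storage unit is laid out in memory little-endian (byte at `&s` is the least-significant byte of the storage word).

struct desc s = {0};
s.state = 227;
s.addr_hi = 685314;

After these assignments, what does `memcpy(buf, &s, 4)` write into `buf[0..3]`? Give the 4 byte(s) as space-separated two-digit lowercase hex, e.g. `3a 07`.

state (9b) val=227 bits=0xe3 at bit 0: 0x000000e3
addr_hi (23b) val=685314 bits=0xa7502 at bit 9: 0x14ea04e3
word = 0x14ea04e3 → little-endian bytes:
  [0]=0xe3  [1]=0x04  [2]=0xea  [3]=0x14

e3 04 ea 14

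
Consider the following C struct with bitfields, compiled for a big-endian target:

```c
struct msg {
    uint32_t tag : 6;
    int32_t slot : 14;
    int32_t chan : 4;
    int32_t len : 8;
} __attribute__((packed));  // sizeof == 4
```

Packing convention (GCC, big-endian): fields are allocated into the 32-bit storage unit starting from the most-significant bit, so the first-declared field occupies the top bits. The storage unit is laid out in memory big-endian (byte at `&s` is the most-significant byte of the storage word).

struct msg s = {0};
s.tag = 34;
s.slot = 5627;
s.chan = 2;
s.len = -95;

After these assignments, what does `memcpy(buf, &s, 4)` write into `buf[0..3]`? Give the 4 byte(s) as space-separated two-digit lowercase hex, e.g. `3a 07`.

[26+:6] tag=34 & 0x3f = 0x22; word=0x88000000
[12+:14] slot=5627 & 0x3fff = 0x15fb; word=0x895fb000
[8+:4] chan=2 & 0xf = 0x2; word=0x895fb200
[0+:8] len=-95 & 0xff = 0xa1; word=0x895fb2a1
word = 0x895fb2a1 → big-endian bytes:
  [0]=0x89  [1]=0x5f  [2]=0xb2  [3]=0xa1

89 5f b2 a1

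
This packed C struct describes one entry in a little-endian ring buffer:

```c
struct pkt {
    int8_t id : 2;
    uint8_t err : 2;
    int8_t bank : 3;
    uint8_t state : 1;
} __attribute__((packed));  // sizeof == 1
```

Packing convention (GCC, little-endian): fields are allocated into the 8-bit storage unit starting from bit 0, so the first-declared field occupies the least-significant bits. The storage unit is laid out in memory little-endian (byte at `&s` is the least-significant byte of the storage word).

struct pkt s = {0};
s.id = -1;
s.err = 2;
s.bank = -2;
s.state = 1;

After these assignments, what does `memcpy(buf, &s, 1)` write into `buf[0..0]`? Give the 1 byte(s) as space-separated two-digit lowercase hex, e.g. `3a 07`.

eb

id (2b) val=-1 bits=0x3 at bit 0: 0x03
err (2b) val=2 bits=0x2 at bit 2: 0x0b
bank (3b) val=-2 bits=0x6 at bit 4: 0x6b
state (1b) val=1 bits=0x1 at bit 7: 0xeb
word = 0xeb → little-endian bytes:
  [0]=0xeb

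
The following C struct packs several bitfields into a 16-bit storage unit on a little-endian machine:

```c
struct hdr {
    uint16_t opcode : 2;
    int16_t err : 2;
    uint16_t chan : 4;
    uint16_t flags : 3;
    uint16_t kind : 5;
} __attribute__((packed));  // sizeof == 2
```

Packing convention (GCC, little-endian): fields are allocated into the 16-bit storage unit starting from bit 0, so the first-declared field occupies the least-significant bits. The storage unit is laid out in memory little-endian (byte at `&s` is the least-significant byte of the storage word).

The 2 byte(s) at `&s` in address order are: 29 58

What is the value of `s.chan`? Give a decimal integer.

2

[0]=0x29 [1]=0x58 (little-endian) → word 0x5829
opcode [0+:2] = (word>>0) & 0x3 = 1
err [2+:2] = (word>>2) & 0x3 = 2
chan [4+:4] = (word>>4) & 0xf = 2  ←
flags [8+:3] = (word>>8) & 0x7 = 0
kind [11+:5] = (word>>11) & 0x1f = 11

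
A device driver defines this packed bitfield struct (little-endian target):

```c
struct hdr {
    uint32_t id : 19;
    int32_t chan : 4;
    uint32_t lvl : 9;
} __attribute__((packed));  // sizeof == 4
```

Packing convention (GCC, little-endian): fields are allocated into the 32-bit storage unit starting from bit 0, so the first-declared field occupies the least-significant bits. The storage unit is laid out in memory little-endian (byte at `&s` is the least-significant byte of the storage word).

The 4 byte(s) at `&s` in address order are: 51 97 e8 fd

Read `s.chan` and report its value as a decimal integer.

-3

[0]=0x51 [1]=0x97 [2]=0xe8 [3]=0xfd (little-endian) → word 0xfde89751
id [0+:19] = (word>>0) & 0x7ffff = 38737
chan [19+:4] = (word>>19) & 0xf = 13  ←
lvl [23+:9] = (word>>23) & 0x1ff = 507
chan signed 4b, MSB=1: 13 - 16 = -3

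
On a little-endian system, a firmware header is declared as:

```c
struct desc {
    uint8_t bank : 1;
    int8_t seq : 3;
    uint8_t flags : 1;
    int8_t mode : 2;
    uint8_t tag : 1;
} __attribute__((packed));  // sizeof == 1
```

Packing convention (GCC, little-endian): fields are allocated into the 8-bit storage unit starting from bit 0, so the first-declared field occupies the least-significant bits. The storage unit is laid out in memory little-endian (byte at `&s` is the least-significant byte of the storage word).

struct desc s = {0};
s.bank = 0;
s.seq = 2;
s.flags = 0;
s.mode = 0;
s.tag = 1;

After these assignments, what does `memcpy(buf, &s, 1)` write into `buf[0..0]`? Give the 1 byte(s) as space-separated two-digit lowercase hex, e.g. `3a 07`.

84

bank (1b) val=0 bits=0x0 at bit 0: 0x00
seq (3b) val=2 bits=0x2 at bit 1: 0x04
flags (1b) val=0 bits=0x0 at bit 4: 0x04
mode (2b) val=0 bits=0x0 at bit 5: 0x04
tag (1b) val=1 bits=0x1 at bit 7: 0x84
word = 0x84 → little-endian bytes:
  [0]=0x84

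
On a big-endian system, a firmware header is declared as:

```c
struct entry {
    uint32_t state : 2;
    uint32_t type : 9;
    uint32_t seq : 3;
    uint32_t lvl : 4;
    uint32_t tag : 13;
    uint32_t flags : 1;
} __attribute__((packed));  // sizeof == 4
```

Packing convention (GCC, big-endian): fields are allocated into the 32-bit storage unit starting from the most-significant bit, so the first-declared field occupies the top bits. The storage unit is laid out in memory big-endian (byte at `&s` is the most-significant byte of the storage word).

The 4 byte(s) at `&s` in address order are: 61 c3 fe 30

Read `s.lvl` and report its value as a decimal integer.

[0]=0x61 [1]=0xc3 [2]=0xfe [3]=0x30 (big-endian) → word 0x61c3fe30
state [30+:2] = (word>>30) & 0x3 = 1
type [21+:9] = (word>>21) & 0x1ff = 270
seq [18+:3] = (word>>18) & 0x7 = 0
lvl [14+:4] = (word>>14) & 0xf = 15  ←
tag [1+:13] = (word>>1) & 0x1fff = 7960
flags [0+:1] = (word>>0) & 0x1 = 0

15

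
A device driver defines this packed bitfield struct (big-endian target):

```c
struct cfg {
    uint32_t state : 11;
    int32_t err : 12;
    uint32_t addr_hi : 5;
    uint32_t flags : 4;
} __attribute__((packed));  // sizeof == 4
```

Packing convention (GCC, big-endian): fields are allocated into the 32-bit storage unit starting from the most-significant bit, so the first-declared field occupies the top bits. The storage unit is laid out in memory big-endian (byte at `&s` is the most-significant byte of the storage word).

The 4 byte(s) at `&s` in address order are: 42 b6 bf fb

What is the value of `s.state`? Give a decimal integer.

[0]=0x42 [1]=0xb6 [2]=0xbf [3]=0xfb (big-endian) → word 0x42b6bffb
state:11 @ bit 21 → (0x42b6bffb>>21)&0x7ff = 0x215  ←
err:12 @ bit 9 → (0x42b6bffb>>9)&0xfff = 0xb5f
addr_hi:5 @ bit 4 → (0x42b6bffb>>4)&0x1f = 0x1f
flags:4 @ bit 0 → (0x42b6bffb>>0)&0xf = 0xb

533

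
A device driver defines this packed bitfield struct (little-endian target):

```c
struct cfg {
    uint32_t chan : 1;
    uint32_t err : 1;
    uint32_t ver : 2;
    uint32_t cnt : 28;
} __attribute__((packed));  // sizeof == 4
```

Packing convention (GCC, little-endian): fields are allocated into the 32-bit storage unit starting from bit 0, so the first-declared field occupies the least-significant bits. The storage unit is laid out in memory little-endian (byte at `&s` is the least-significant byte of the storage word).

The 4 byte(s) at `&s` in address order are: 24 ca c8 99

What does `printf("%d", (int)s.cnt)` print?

[0]=0x24 [1]=0xca [2]=0xc8 [3]=0x99 (little-endian) → word 0x99c8ca24
chan:1 @ bit 0 → (0x99c8ca24>>0)&0x1 = 0x0
err:1 @ bit 1 → (0x99c8ca24>>1)&0x1 = 0x0
ver:2 @ bit 2 → (0x99c8ca24>>2)&0x3 = 0x1
cnt:28 @ bit 4 → (0x99c8ca24>>4)&0xfffffff = 0x99c8ca2  ←

161254562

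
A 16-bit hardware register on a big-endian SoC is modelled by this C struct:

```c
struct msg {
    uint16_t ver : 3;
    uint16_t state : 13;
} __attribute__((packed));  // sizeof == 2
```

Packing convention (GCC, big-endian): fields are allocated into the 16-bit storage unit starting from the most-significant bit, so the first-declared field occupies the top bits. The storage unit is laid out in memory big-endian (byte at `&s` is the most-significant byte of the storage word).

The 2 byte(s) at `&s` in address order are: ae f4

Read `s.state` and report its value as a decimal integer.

3828

[0]=0xae [1]=0xf4 (big-endian) → word 0xaef4
ver [13+:3] = (word>>13) & 0x7 = 5
state [0+:13] = (word>>0) & 0x1fff = 3828  ←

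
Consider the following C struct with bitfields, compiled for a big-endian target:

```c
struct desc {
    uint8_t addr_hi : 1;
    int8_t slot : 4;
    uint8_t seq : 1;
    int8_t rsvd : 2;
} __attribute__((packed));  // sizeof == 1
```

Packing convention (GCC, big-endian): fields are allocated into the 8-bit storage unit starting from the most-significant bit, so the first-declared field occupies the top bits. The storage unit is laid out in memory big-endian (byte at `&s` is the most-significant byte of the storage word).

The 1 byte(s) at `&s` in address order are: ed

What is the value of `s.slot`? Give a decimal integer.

[0]=0xed (big-endian) → word 0xed
addr_hi [7+:1] = (word>>7) & 0x1 = 1
slot [3+:4] = (word>>3) & 0xf = 13  ←
seq [2+:1] = (word>>2) & 0x1 = 1
rsvd [0+:2] = (word>>0) & 0x3 = 1
slot signed 4b, MSB=1: 13 - 16 = -3

-3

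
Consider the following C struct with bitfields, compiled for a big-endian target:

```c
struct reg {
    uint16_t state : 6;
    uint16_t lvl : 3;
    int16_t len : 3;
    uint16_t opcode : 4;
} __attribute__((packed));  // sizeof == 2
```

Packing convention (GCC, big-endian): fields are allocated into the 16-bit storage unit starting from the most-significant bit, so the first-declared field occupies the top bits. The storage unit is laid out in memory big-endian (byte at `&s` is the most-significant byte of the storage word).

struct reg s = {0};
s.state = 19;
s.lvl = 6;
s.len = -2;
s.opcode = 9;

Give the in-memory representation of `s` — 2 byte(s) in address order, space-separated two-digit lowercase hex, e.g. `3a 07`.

[10+:6] state=19 & 0x3f = 0x13; word=0x4c00
[7+:3] lvl=6 & 0x7 = 0x6; word=0x4f00
[4+:3] len=-2 & 0x7 = 0x6; word=0x4f60
[0+:4] opcode=9 & 0xf = 0x9; word=0x4f69
word = 0x4f69 → big-endian bytes:
  [0]=0x4f  [1]=0x69

4f 69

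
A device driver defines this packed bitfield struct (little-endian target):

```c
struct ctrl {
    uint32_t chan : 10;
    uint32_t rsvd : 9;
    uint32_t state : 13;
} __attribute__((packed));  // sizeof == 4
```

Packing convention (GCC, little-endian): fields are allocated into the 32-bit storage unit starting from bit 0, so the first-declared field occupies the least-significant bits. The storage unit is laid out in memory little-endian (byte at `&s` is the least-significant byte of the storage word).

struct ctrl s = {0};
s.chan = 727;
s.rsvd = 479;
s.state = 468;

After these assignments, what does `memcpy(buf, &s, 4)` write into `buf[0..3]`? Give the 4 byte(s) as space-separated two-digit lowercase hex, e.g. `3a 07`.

chan:10 = 727 → 0x2d7 << 0 → word 0x000002d7
rsvd:9 = 479 → 0x1df << 10 → word 0x00077ed7
state:13 = 468 → 0x1d4 << 19 → word 0x0ea77ed7
word = 0x0ea77ed7 → little-endian bytes:
  [0]=0xd7  [1]=0x7e  [2]=0xa7  [3]=0x0e

d7 7e a7 0e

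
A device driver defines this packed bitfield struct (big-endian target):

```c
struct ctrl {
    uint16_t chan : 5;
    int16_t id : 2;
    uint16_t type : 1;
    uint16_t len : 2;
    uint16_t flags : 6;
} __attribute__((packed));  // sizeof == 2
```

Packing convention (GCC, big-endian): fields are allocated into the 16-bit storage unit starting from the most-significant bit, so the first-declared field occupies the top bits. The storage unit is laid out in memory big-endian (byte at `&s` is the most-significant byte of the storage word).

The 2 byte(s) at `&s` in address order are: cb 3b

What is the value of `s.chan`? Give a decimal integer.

[0]=0xcb [1]=0x3b (big-endian) → word 0xcb3b
chan:5 @ bit 11 → (0xcb3b>>11)&0x1f = 0x19  ←
id:2 @ bit 9 → (0xcb3b>>9)&0x3 = 0x1
type:1 @ bit 8 → (0xcb3b>>8)&0x1 = 0x1
len:2 @ bit 6 → (0xcb3b>>6)&0x3 = 0x0
flags:6 @ bit 0 → (0xcb3b>>0)&0x3f = 0x3b

25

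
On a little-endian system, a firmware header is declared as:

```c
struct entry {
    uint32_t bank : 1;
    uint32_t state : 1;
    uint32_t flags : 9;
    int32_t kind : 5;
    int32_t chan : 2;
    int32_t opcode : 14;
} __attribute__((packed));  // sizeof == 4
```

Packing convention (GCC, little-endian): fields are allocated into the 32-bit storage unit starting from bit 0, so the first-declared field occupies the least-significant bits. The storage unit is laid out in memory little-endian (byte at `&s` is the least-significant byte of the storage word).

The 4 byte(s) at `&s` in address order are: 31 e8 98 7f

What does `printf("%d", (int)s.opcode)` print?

[0]=0x31 [1]=0xe8 [2]=0x98 [3]=0x7f (little-endian) → word 0x7f98e831
bank [0+:1] = (word>>0) & 0x1 = 1
state [1+:1] = (word>>1) & 0x1 = 0
flags [2+:9] = (word>>2) & 0x1ff = 12
kind [11+:5] = (word>>11) & 0x1f = 29
chan [16+:2] = (word>>16) & 0x3 = 0
opcode [18+:14] = (word>>18) & 0x3fff = 8166  ←
opcode signed 14b, MSB=0: value = 8166

8166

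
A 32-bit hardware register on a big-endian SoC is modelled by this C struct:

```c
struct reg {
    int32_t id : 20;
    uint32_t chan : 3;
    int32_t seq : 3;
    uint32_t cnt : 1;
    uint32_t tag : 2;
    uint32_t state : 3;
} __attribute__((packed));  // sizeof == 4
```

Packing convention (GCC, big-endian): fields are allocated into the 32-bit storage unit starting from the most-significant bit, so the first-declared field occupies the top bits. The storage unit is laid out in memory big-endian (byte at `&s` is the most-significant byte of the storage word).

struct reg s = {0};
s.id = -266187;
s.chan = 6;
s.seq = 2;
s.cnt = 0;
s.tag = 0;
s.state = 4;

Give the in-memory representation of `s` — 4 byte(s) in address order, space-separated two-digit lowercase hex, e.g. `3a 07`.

id:20 = -266187 → 0xbf035 << 12 → word 0xbf035000
chan:3 = 6 → 0x6 << 9 → word 0xbf035c00
seq:3 = 2 → 0x2 << 6 → word 0xbf035c80
cnt:1 = 0 → 0x0 << 5 → word 0xbf035c80
tag:2 = 0 → 0x0 << 3 → word 0xbf035c80
state:3 = 4 → 0x4 << 0 → word 0xbf035c84
word = 0xbf035c84 → big-endian bytes:
  [0]=0xbf  [1]=0x03  [2]=0x5c  [3]=0x84

bf 03 5c 84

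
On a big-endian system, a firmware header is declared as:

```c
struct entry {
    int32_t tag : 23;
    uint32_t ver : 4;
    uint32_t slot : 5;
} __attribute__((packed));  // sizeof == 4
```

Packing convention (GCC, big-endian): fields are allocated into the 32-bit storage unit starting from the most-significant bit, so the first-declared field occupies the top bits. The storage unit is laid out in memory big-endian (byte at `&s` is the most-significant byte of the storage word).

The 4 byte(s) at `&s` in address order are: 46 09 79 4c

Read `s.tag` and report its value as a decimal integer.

2294972

[0]=0x46 [1]=0x09 [2]=0x79 [3]=0x4c (big-endian) → word 0x4609794c
tag [9+:23] = (word>>9) & 0x7fffff = 2294972  ←
ver [5+:4] = (word>>5) & 0xf = 10
slot [0+:5] = (word>>0) & 0x1f = 12
tag signed 23b, MSB=0: value = 2294972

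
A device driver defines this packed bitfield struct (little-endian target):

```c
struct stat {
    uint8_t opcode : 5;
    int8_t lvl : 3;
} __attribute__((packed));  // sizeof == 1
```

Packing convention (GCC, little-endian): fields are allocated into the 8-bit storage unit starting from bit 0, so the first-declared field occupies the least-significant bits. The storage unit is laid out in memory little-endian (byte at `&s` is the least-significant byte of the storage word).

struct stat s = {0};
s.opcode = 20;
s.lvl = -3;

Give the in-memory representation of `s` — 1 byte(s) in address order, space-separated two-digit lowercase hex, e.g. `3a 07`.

opcode (5b) val=20 bits=0x14 at bit 0: 0x14
lvl (3b) val=-3 bits=0x5 at bit 5: 0xb4
word = 0xb4 → little-endian bytes:
  [0]=0xb4

b4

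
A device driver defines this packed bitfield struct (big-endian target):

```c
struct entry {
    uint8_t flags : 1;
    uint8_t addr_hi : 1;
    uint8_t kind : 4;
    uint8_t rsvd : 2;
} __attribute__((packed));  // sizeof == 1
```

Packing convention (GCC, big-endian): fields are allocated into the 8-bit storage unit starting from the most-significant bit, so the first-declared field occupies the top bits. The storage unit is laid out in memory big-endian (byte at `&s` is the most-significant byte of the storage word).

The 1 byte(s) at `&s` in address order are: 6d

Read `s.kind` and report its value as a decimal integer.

11

[0]=0x6d (big-endian) → word 0x6d
flags [7+:1] = (word>>7) & 0x1 = 0
addr_hi [6+:1] = (word>>6) & 0x1 = 1
kind [2+:4] = (word>>2) & 0xf = 11  ←
rsvd [0+:2] = (word>>0) & 0x3 = 1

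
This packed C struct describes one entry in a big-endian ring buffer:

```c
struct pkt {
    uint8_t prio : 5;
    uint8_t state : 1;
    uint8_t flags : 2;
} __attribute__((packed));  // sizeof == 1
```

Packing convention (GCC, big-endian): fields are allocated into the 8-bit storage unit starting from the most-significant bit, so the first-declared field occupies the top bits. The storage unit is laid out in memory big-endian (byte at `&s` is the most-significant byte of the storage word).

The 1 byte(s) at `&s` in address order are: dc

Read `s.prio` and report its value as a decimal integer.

[0]=0xdc (big-endian) → word 0xdc
prio:5 @ bit 3 → (0xdc>>3)&0x1f = 0x1b  ←
state:1 @ bit 2 → (0xdc>>2)&0x1 = 0x1
flags:2 @ bit 0 → (0xdc>>0)&0x3 = 0x0

27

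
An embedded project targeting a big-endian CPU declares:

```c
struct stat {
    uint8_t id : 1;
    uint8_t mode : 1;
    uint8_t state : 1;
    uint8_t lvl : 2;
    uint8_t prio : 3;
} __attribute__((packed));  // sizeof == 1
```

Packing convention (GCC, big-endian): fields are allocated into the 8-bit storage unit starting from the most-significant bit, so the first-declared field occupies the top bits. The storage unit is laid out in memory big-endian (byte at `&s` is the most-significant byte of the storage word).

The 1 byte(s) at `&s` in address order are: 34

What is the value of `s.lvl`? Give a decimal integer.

[0]=0x34 (big-endian) → word 0x34
id:1 @ bit 7 → (0x34>>7)&0x1 = 0x0
mode:1 @ bit 6 → (0x34>>6)&0x1 = 0x0
state:1 @ bit 5 → (0x34>>5)&0x1 = 0x1
lvl:2 @ bit 3 → (0x34>>3)&0x3 = 0x2  ←
prio:3 @ bit 0 → (0x34>>0)&0x7 = 0x4

2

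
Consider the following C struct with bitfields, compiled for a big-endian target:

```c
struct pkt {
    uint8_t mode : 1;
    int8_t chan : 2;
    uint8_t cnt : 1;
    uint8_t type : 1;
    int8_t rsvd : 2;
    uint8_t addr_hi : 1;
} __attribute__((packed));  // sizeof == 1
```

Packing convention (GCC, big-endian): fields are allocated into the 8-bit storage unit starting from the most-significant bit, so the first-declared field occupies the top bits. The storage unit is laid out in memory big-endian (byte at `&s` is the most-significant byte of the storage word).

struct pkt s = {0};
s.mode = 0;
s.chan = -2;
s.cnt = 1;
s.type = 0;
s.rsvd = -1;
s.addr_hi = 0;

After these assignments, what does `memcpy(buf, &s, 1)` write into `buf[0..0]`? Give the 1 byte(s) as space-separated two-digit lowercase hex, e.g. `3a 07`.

mode (1b) val=0 bits=0x0 at bit 7: 0x00
chan (2b) val=-2 bits=0x2 at bit 5: 0x40
cnt (1b) val=1 bits=0x1 at bit 4: 0x50
type (1b) val=0 bits=0x0 at bit 3: 0x50
rsvd (2b) val=-1 bits=0x3 at bit 1: 0x56
addr_hi (1b) val=0 bits=0x0 at bit 0: 0x56
word = 0x56 → big-endian bytes:
  [0]=0x56

56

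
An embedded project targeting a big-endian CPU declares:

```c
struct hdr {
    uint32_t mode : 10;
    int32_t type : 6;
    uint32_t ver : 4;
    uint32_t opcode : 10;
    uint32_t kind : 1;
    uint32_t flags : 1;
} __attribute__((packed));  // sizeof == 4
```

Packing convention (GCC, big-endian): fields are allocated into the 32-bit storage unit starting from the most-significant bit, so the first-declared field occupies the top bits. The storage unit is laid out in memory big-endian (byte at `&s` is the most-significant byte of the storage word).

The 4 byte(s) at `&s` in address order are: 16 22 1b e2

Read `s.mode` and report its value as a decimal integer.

88

[0]=0x16 [1]=0x22 [2]=0x1b [3]=0xe2 (big-endian) → word 0x16221be2
mode [22+:10] = (word>>22) & 0x3ff = 88  ←
type [16+:6] = (word>>16) & 0x3f = 34
ver [12+:4] = (word>>12) & 0xf = 1
opcode [2+:10] = (word>>2) & 0x3ff = 760
kind [1+:1] = (word>>1) & 0x1 = 1
flags [0+:1] = (word>>0) & 0x1 = 0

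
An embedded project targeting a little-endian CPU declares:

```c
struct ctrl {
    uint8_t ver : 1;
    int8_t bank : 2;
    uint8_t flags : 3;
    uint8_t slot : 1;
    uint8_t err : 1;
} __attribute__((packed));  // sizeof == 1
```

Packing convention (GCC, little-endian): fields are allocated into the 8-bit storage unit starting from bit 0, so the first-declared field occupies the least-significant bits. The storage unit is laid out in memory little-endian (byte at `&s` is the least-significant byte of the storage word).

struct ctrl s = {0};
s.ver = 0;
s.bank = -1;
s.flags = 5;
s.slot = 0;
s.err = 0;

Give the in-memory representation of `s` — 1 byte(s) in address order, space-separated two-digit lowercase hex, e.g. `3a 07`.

2e

[0+:1] ver=0 & 0x1 = 0x0; word=0x00
[1+:2] bank=-1 & 0x3 = 0x3; word=0x06
[3+:3] flags=5 & 0x7 = 0x5; word=0x2e
[6+:1] slot=0 & 0x1 = 0x0; word=0x2e
[7+:1] err=0 & 0x1 = 0x0; word=0x2e
word = 0x2e → little-endian bytes:
  [0]=0x2e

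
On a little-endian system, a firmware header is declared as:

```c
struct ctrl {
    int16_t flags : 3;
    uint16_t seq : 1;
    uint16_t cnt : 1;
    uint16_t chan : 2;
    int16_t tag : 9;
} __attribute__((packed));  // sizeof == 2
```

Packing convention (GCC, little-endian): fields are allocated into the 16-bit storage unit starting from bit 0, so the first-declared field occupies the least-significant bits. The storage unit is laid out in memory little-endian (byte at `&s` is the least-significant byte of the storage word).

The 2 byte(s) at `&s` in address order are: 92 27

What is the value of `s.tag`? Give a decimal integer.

79

[0]=0x92 [1]=0x27 (little-endian) → word 0x2792
flags:3 @ bit 0 → (0x2792>>0)&0x7 = 0x2
seq:1 @ bit 3 → (0x2792>>3)&0x1 = 0x0
cnt:1 @ bit 4 → (0x2792>>4)&0x1 = 0x1
chan:2 @ bit 5 → (0x2792>>5)&0x3 = 0x0
tag:9 @ bit 7 → (0x2792>>7)&0x1ff = 0x4f  ←
tag signed 9b, MSB=0: value = 79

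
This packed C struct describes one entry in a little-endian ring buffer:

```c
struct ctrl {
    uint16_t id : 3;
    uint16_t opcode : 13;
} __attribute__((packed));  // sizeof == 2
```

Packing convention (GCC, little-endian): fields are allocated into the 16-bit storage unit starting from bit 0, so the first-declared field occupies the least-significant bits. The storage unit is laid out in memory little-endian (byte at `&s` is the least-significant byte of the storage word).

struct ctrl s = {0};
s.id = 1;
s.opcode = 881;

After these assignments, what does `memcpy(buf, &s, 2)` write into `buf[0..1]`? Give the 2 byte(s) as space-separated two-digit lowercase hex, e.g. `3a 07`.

89 1b

id:3 = 1 → 0x1 << 0 → word 0x0001
opcode:13 = 881 → 0x371 << 3 → word 0x1b89
word = 0x1b89 → little-endian bytes:
  [0]=0x89  [1]=0x1b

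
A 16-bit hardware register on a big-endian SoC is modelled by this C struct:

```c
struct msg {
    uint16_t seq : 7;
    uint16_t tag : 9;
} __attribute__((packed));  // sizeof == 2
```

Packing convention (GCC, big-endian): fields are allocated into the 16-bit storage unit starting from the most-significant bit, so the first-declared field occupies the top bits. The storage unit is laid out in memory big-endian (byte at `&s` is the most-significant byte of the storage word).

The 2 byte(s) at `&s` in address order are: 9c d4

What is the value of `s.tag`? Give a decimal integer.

[0]=0x9c [1]=0xd4 (big-endian) → word 0x9cd4
seq [9+:7] = (word>>9) & 0x7f = 78
tag [0+:9] = (word>>0) & 0x1ff = 212  ←

212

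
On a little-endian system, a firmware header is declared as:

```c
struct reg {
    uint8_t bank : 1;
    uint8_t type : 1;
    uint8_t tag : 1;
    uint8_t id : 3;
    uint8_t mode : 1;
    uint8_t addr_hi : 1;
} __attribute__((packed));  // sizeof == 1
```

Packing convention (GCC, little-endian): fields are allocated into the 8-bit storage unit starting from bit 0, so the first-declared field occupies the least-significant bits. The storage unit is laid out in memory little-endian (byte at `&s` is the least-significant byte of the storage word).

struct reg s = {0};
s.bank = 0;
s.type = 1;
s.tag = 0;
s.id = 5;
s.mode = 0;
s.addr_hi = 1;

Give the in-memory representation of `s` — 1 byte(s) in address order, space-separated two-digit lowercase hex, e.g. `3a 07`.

aa

bank:1 = 0 → 0x0 << 0 → word 0x00
type:1 = 1 → 0x1 << 1 → word 0x02
tag:1 = 0 → 0x0 << 2 → word 0x02
id:3 = 5 → 0x5 << 3 → word 0x2a
mode:1 = 0 → 0x0 << 6 → word 0x2a
addr_hi:1 = 1 → 0x1 << 7 → word 0xaa
word = 0xaa → little-endian bytes:
  [0]=0xaa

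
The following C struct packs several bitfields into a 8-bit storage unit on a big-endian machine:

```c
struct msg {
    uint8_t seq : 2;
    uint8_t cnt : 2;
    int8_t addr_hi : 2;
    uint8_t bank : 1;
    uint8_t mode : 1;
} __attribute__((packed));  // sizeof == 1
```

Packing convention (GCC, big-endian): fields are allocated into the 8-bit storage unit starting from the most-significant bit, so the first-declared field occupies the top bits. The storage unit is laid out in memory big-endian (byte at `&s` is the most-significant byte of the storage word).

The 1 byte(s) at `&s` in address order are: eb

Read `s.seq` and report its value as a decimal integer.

3

[0]=0xeb (big-endian) → word 0xeb
seq [6+:2] = (word>>6) & 0x3 = 3  ←
cnt [4+:2] = (word>>4) & 0x3 = 2
addr_hi [2+:2] = (word>>2) & 0x3 = 2
bank [1+:1] = (word>>1) & 0x1 = 1
mode [0+:1] = (word>>0) & 0x1 = 1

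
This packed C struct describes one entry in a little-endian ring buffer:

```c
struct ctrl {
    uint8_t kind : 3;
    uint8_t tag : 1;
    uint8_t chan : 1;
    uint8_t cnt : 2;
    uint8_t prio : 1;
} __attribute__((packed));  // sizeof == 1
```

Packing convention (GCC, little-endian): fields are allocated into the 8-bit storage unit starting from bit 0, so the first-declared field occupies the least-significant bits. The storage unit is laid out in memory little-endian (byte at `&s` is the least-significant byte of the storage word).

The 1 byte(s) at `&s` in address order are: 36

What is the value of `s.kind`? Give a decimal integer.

6

[0]=0x36 (little-endian) → word 0x36
kind [0+:3] = (word>>0) & 0x7 = 6  ←
tag [3+:1] = (word>>3) & 0x1 = 0
chan [4+:1] = (word>>4) & 0x1 = 1
cnt [5+:2] = (word>>5) & 0x3 = 1
prio [7+:1] = (word>>7) & 0x1 = 0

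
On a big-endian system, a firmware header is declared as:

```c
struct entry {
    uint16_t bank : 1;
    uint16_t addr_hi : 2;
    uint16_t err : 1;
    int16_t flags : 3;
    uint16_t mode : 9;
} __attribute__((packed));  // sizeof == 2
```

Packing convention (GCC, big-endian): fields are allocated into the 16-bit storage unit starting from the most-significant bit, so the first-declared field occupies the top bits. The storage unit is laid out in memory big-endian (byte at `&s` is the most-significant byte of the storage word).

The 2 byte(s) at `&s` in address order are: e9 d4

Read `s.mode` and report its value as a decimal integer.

[0]=0xe9 [1]=0xd4 (big-endian) → word 0xe9d4
bank [15+:1] = (word>>15) & 0x1 = 1
addr_hi [13+:2] = (word>>13) & 0x3 = 3
err [12+:1] = (word>>12) & 0x1 = 0
flags [9+:3] = (word>>9) & 0x7 = 4
mode [0+:9] = (word>>0) & 0x1ff = 468  ←

468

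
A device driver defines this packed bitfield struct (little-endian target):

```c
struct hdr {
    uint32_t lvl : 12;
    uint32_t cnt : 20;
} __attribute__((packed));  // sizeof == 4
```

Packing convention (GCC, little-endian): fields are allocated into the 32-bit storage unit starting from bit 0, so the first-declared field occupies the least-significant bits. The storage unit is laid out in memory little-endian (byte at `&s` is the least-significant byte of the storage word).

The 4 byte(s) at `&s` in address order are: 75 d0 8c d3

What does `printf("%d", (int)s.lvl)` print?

117

[0]=0x75 [1]=0xd0 [2]=0x8c [3]=0xd3 (little-endian) → word 0xd38cd075
lvl:12 @ bit 0 → (0xd38cd075>>0)&0xfff = 0x75  ←
cnt:20 @ bit 12 → (0xd38cd075>>12)&0xfffff = 0xd38cd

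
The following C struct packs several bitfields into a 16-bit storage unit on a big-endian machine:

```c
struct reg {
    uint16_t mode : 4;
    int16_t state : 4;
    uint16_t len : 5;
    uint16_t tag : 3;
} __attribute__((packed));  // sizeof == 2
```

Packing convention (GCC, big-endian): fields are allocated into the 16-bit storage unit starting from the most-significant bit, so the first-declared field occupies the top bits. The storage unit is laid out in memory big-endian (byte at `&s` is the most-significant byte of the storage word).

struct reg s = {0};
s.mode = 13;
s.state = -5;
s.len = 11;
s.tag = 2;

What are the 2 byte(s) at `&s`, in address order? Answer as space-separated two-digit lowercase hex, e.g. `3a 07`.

db 5a

[12+:4] mode=13 & 0xf = 0xd; word=0xd000
[8+:4] state=-5 & 0xf = 0xb; word=0xdb00
[3+:5] len=11 & 0x1f = 0xb; word=0xdb58
[0+:3] tag=2 & 0x7 = 0x2; word=0xdb5a
word = 0xdb5a → big-endian bytes:
  [0]=0xdb  [1]=0x5a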